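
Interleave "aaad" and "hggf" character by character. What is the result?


Interleaving "aaad" and "hggf":
  Position 0: 'a' from first, 'h' from second => "ah"
  Position 1: 'a' from first, 'g' from second => "ag"
  Position 2: 'a' from first, 'g' from second => "ag"
  Position 3: 'd' from first, 'f' from second => "df"
Result: ahagagdf

ahagagdf


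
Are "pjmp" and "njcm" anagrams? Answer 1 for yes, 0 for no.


Strings: "pjmp", "njcm"
Sorted first:  jmpp
Sorted second: cjmn
Differ at position 0: 'j' vs 'c' => not anagrams

0


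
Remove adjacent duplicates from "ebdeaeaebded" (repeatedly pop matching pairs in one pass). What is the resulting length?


Input: ebdeaeaebded
Stack-based adjacent duplicate removal:
  Read 'e': push. Stack: e
  Read 'b': push. Stack: eb
  Read 'd': push. Stack: ebd
  Read 'e': push. Stack: ebde
  Read 'a': push. Stack: ebdea
  Read 'e': push. Stack: ebdeae
  Read 'a': push. Stack: ebdeaea
  Read 'e': push. Stack: ebdeaeae
  Read 'b': push. Stack: ebdeaeaeb
  Read 'd': push. Stack: ebdeaeaebd
  Read 'e': push. Stack: ebdeaeaebde
  Read 'd': push. Stack: ebdeaeaebded
Final stack: "ebdeaeaebded" (length 12)

12


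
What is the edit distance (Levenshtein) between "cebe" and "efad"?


Computing edit distance: "cebe" -> "efad"
DP table:
           e    f    a    d
      0    1    2    3    4
  c   1    1    2    3    4
  e   2    1    2    3    4
  b   3    2    2    3    4
  e   4    3    3    3    4
Edit distance = dp[4][4] = 4

4


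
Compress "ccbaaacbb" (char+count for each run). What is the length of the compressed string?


Input: ccbaaacbb
Runs:
  'c' x 2 => "c2"
  'b' x 1 => "b1"
  'a' x 3 => "a3"
  'c' x 1 => "c1"
  'b' x 2 => "b2"
Compressed: "c2b1a3c1b2"
Compressed length: 10

10


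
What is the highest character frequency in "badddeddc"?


Input: badddeddc
Character counts:
  'a': 1
  'b': 1
  'c': 1
  'd': 5
  'e': 1
Maximum frequency: 5

5


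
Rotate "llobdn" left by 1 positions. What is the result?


Input: "llobdn", rotate left by 1
First 1 characters: "l"
Remaining characters: "lobdn"
Concatenate remaining + first: "lobdn" + "l" = "lobdnl"

lobdnl


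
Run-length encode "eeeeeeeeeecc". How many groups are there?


Input: eeeeeeeeeecc
Scanning for consecutive runs:
  Group 1: 'e' x 10 (positions 0-9)
  Group 2: 'c' x 2 (positions 10-11)
Total groups: 2

2


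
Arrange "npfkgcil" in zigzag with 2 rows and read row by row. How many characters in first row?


Zigzag "npfkgcil" into 2 rows:
Placing characters:
  'n' => row 0
  'p' => row 1
  'f' => row 0
  'k' => row 1
  'g' => row 0
  'c' => row 1
  'i' => row 0
  'l' => row 1
Rows:
  Row 0: "nfgi"
  Row 1: "pkcl"
First row length: 4

4


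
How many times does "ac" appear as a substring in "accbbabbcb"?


Searching for "ac" in "accbbabbcb"
Scanning each position:
  Position 0: "ac" => MATCH
  Position 1: "cc" => no
  Position 2: "cb" => no
  Position 3: "bb" => no
  Position 4: "ba" => no
  Position 5: "ab" => no
  Position 6: "bb" => no
  Position 7: "bc" => no
  Position 8: "cb" => no
Total occurrences: 1

1


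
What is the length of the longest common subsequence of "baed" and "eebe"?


LCS of "baed" and "eebe"
DP table:
           e    e    b    e
      0    0    0    0    0
  b   0    0    0    1    1
  a   0    0    0    1    1
  e   0    1    1    1    2
  d   0    1    1    1    2
LCS length = dp[4][4] = 2

2


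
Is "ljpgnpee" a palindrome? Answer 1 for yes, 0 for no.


Input: ljpgnpee
Reversed: eepngpjl
  Compare pos 0 ('l') with pos 7 ('e'): MISMATCH
  Compare pos 1 ('j') with pos 6 ('e'): MISMATCH
  Compare pos 2 ('p') with pos 5 ('p'): match
  Compare pos 3 ('g') with pos 4 ('n'): MISMATCH
Result: not a palindrome

0


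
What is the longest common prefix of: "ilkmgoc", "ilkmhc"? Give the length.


Words: ilkmgoc, ilkmhc
  Position 0: all 'i' => match
  Position 1: all 'l' => match
  Position 2: all 'k' => match
  Position 3: all 'm' => match
  Position 4: ('g', 'h') => mismatch, stop
LCP = "ilkm" (length 4)

4


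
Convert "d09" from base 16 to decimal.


Input: "d09" in base 16
Positional expansion:
  Digit 'd' (value 13) x 16^2 = 3328
  Digit '0' (value 0) x 16^1 = 0
  Digit '9' (value 9) x 16^0 = 9
Sum = 3337

3337


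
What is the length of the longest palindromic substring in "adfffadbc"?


Input: "adfffadbc"
Checking substrings for palindromes:
  [2:5] "fff" (len 3) => palindrome
  [2:4] "ff" (len 2) => palindrome
  [3:5] "ff" (len 2) => palindrome
Longest palindromic substring: "fff" with length 3

3


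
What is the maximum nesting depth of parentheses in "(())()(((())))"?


Input: "(())()(((())))"
Tracking depth:
  Position 0 '(': depth becomes 1
  Position 1 '(': depth becomes 2
  Position 2 ')': depth becomes 1
  Position 3 ')': depth becomes 0
  Position 4 '(': depth becomes 1
  Position 5 ')': depth becomes 0
  Position 6 '(': depth becomes 1
  Position 7 '(': depth becomes 2
  Position 8 '(': depth becomes 3
  Position 9 '(': depth becomes 4
  Position 10 ')': depth becomes 3
  Position 11 ')': depth becomes 2
  Position 12 ')': depth becomes 1
  Position 13 ')': depth becomes 0
Maximum depth reached: 4

4


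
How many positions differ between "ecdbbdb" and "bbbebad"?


Comparing "ecdbbdb" and "bbbebad" position by position:
  Position 0: 'e' vs 'b' => DIFFER
  Position 1: 'c' vs 'b' => DIFFER
  Position 2: 'd' vs 'b' => DIFFER
  Position 3: 'b' vs 'e' => DIFFER
  Position 4: 'b' vs 'b' => same
  Position 5: 'd' vs 'a' => DIFFER
  Position 6: 'b' vs 'd' => DIFFER
Positions that differ: 6

6


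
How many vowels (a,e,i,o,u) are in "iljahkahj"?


Input: iljahkahj
Checking each character:
  'i' at position 0: vowel (running total: 1)
  'l' at position 1: consonant
  'j' at position 2: consonant
  'a' at position 3: vowel (running total: 2)
  'h' at position 4: consonant
  'k' at position 5: consonant
  'a' at position 6: vowel (running total: 3)
  'h' at position 7: consonant
  'j' at position 8: consonant
Total vowels: 3

3


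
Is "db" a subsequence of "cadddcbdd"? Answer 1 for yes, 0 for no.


Check if "db" is a subsequence of "cadddcbdd"
Greedy scan:
  Position 0 ('c'): no match needed
  Position 1 ('a'): no match needed
  Position 2 ('d'): matches sub[0] = 'd'
  Position 3 ('d'): no match needed
  Position 4 ('d'): no match needed
  Position 5 ('c'): no match needed
  Position 6 ('b'): matches sub[1] = 'b'
  Position 7 ('d'): no match needed
  Position 8 ('d'): no match needed
All 2 characters matched => is a subsequence

1


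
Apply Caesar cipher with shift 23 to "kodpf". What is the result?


Caesar cipher: shift "kodpf" by 23
  'k' (pos 10) + 23 = pos 7 = 'h'
  'o' (pos 14) + 23 = pos 11 = 'l'
  'd' (pos 3) + 23 = pos 0 = 'a'
  'p' (pos 15) + 23 = pos 12 = 'm'
  'f' (pos 5) + 23 = pos 2 = 'c'
Result: hlamc

hlamc


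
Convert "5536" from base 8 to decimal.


Input: "5536" in base 8
Positional expansion:
  Digit '5' (value 5) x 8^3 = 2560
  Digit '5' (value 5) x 8^2 = 320
  Digit '3' (value 3) x 8^1 = 24
  Digit '6' (value 6) x 8^0 = 6
Sum = 2910

2910


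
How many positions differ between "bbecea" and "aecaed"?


Comparing "bbecea" and "aecaed" position by position:
  Position 0: 'b' vs 'a' => DIFFER
  Position 1: 'b' vs 'e' => DIFFER
  Position 2: 'e' vs 'c' => DIFFER
  Position 3: 'c' vs 'a' => DIFFER
  Position 4: 'e' vs 'e' => same
  Position 5: 'a' vs 'd' => DIFFER
Positions that differ: 5

5


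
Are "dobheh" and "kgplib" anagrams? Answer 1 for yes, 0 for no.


Strings: "dobheh", "kgplib"
Sorted first:  bdehho
Sorted second: bgiklp
Differ at position 1: 'd' vs 'g' => not anagrams

0


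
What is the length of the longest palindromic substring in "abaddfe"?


Input: "abaddfe"
Checking substrings for palindromes:
  [0:3] "aba" (len 3) => palindrome
  [3:5] "dd" (len 2) => palindrome
Longest palindromic substring: "aba" with length 3

3


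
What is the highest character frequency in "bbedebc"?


Input: bbedebc
Character counts:
  'b': 3
  'c': 1
  'd': 1
  'e': 2
Maximum frequency: 3

3


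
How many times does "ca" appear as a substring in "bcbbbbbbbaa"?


Searching for "ca" in "bcbbbbbbbaa"
Scanning each position:
  Position 0: "bc" => no
  Position 1: "cb" => no
  Position 2: "bb" => no
  Position 3: "bb" => no
  Position 4: "bb" => no
  Position 5: "bb" => no
  Position 6: "bb" => no
  Position 7: "bb" => no
  Position 8: "ba" => no
  Position 9: "aa" => no
Total occurrences: 0

0


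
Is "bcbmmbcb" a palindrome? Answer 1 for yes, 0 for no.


Input: bcbmmbcb
Reversed: bcbmmbcb
  Compare pos 0 ('b') with pos 7 ('b'): match
  Compare pos 1 ('c') with pos 6 ('c'): match
  Compare pos 2 ('b') with pos 5 ('b'): match
  Compare pos 3 ('m') with pos 4 ('m'): match
Result: palindrome

1


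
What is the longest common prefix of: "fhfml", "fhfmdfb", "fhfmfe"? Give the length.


Words: fhfml, fhfmdfb, fhfmfe
  Position 0: all 'f' => match
  Position 1: all 'h' => match
  Position 2: all 'f' => match
  Position 3: all 'm' => match
  Position 4: ('l', 'd', 'f') => mismatch, stop
LCP = "fhfm" (length 4)

4


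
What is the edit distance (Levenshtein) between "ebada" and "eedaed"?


Computing edit distance: "ebada" -> "eedaed"
DP table:
           e    e    d    a    e    d
      0    1    2    3    4    5    6
  e   1    0    1    2    3    4    5
  b   2    1    1    2    3    4    5
  a   3    2    2    2    2    3    4
  d   4    3    3    2    3    3    3
  a   5    4    4    3    2    3    4
Edit distance = dp[5][6] = 4

4


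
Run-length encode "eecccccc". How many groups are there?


Input: eecccccc
Scanning for consecutive runs:
  Group 1: 'e' x 2 (positions 0-1)
  Group 2: 'c' x 6 (positions 2-7)
Total groups: 2

2


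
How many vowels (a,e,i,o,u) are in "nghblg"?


Input: nghblg
Checking each character:
  'n' at position 0: consonant
  'g' at position 1: consonant
  'h' at position 2: consonant
  'b' at position 3: consonant
  'l' at position 4: consonant
  'g' at position 5: consonant
Total vowels: 0

0


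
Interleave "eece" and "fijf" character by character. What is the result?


Interleaving "eece" and "fijf":
  Position 0: 'e' from first, 'f' from second => "ef"
  Position 1: 'e' from first, 'i' from second => "ei"
  Position 2: 'c' from first, 'j' from second => "cj"
  Position 3: 'e' from first, 'f' from second => "ef"
Result: efeicjef

efeicjef


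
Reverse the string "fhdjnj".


Input: fhdjnj
Reading characters right to left:
  Position 5: 'j'
  Position 4: 'n'
  Position 3: 'j'
  Position 2: 'd'
  Position 1: 'h'
  Position 0: 'f'
Reversed: jnjdhf

jnjdhf


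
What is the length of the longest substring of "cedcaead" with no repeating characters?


Input: "cedcaead"
Sliding window (track last position of each char):
  Position 0 ('c'): window [0,0] length 1 -- new best
  Position 1 ('e'): window [0,1] length 2 -- new best
  Position 2 ('d'): window [0,2] length 3 -- new best
  Position 3 ('c'): repeat (last at 0), move window start to 1
  Position 3 ('c'): window [1,3] length 3
  Position 4 ('a'): window [1,4] length 4 -- new best
  Position 5 ('e'): repeat (last at 1), move window start to 2
  Position 5 ('e'): window [2,5] length 4
  Position 6 ('a'): repeat (last at 4), move window start to 5
  Position 6 ('a'): window [5,6] length 2
  Position 7 ('d'): window [5,7] length 3
Longest substring with no repeats: "edca" with length 4

4


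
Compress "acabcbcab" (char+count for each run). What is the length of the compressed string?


Input: acabcbcab
Runs:
  'a' x 1 => "a1"
  'c' x 1 => "c1"
  'a' x 1 => "a1"
  'b' x 1 => "b1"
  'c' x 1 => "c1"
  'b' x 1 => "b1"
  'c' x 1 => "c1"
  'a' x 1 => "a1"
  'b' x 1 => "b1"
Compressed: "a1c1a1b1c1b1c1a1b1"
Compressed length: 18

18


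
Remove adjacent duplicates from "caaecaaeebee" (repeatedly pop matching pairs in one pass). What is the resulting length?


Input: caaecaaeebee
Stack-based adjacent duplicate removal:
  Read 'c': push. Stack: c
  Read 'a': push. Stack: ca
  Read 'a': matches stack top 'a' => pop. Stack: c
  Read 'e': push. Stack: ce
  Read 'c': push. Stack: cec
  Read 'a': push. Stack: ceca
  Read 'a': matches stack top 'a' => pop. Stack: cec
  Read 'e': push. Stack: cece
  Read 'e': matches stack top 'e' => pop. Stack: cec
  Read 'b': push. Stack: cecb
  Read 'e': push. Stack: cecbe
  Read 'e': matches stack top 'e' => pop. Stack: cecb
Final stack: "cecb" (length 4)

4


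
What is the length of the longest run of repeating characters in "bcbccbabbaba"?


Input: "bcbccbabbaba"
Scanning for longest run:
  Position 1 ('c'): new char, reset run to 1
  Position 2 ('b'): new char, reset run to 1
  Position 3 ('c'): new char, reset run to 1
  Position 4 ('c'): continues run of 'c', length=2
  Position 5 ('b'): new char, reset run to 1
  Position 6 ('a'): new char, reset run to 1
  Position 7 ('b'): new char, reset run to 1
  Position 8 ('b'): continues run of 'b', length=2
  Position 9 ('a'): new char, reset run to 1
  Position 10 ('b'): new char, reset run to 1
  Position 11 ('a'): new char, reset run to 1
Longest run: 'c' with length 2

2


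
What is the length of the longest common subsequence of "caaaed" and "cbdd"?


LCS of "caaaed" and "cbdd"
DP table:
           c    b    d    d
      0    0    0    0    0
  c   0    1    1    1    1
  a   0    1    1    1    1
  a   0    1    1    1    1
  a   0    1    1    1    1
  e   0    1    1    1    1
  d   0    1    1    2    2
LCS length = dp[6][4] = 2

2


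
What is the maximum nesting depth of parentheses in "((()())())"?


Input: "((()())())"
Tracking depth:
  Position 0 '(': depth becomes 1
  Position 1 '(': depth becomes 2
  Position 2 '(': depth becomes 3
  Position 3 ')': depth becomes 2
  Position 4 '(': depth becomes 3
  Position 5 ')': depth becomes 2
  Position 6 ')': depth becomes 1
  Position 7 '(': depth becomes 2
  Position 8 ')': depth becomes 1
  Position 9 ')': depth becomes 0
Maximum depth reached: 3

3


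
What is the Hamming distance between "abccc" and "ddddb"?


Comparing "abccc" and "ddddb" position by position:
  Position 0: 'a' vs 'd' => differ
  Position 1: 'b' vs 'd' => differ
  Position 2: 'c' vs 'd' => differ
  Position 3: 'c' vs 'd' => differ
  Position 4: 'c' vs 'b' => differ
Total differences (Hamming distance): 5

5


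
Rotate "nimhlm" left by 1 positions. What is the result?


Input: "nimhlm", rotate left by 1
First 1 characters: "n"
Remaining characters: "imhlm"
Concatenate remaining + first: "imhlm" + "n" = "imhlmn"

imhlmn


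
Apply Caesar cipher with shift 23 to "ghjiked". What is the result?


Caesar cipher: shift "ghjiked" by 23
  'g' (pos 6) + 23 = pos 3 = 'd'
  'h' (pos 7) + 23 = pos 4 = 'e'
  'j' (pos 9) + 23 = pos 6 = 'g'
  'i' (pos 8) + 23 = pos 5 = 'f'
  'k' (pos 10) + 23 = pos 7 = 'h'
  'e' (pos 4) + 23 = pos 1 = 'b'
  'd' (pos 3) + 23 = pos 0 = 'a'
Result: degfhba

degfhba


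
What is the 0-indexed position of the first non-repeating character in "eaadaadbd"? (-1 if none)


Input: eaadaadbd
Character frequencies:
  'a': 4
  'b': 1
  'd': 3
  'e': 1
Scanning left to right for freq == 1:
  Position 0 ('e'): unique! => answer = 0

0


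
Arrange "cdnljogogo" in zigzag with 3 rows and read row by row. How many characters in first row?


Zigzag "cdnljogogo" into 3 rows:
Placing characters:
  'c' => row 0
  'd' => row 1
  'n' => row 2
  'l' => row 1
  'j' => row 0
  'o' => row 1
  'g' => row 2
  'o' => row 1
  'g' => row 0
  'o' => row 1
Rows:
  Row 0: "cjg"
  Row 1: "dlooo"
  Row 2: "ng"
First row length: 3

3


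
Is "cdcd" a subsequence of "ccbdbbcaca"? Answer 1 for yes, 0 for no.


Check if "cdcd" is a subsequence of "ccbdbbcaca"
Greedy scan:
  Position 0 ('c'): matches sub[0] = 'c'
  Position 1 ('c'): no match needed
  Position 2 ('b'): no match needed
  Position 3 ('d'): matches sub[1] = 'd'
  Position 4 ('b'): no match needed
  Position 5 ('b'): no match needed
  Position 6 ('c'): matches sub[2] = 'c'
  Position 7 ('a'): no match needed
  Position 8 ('c'): no match needed
  Position 9 ('a'): no match needed
Only matched 3/4 characters => not a subsequence

0


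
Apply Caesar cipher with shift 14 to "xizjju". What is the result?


Caesar cipher: shift "xizjju" by 14
  'x' (pos 23) + 14 = pos 11 = 'l'
  'i' (pos 8) + 14 = pos 22 = 'w'
  'z' (pos 25) + 14 = pos 13 = 'n'
  'j' (pos 9) + 14 = pos 23 = 'x'
  'j' (pos 9) + 14 = pos 23 = 'x'
  'u' (pos 20) + 14 = pos 8 = 'i'
Result: lwnxxi

lwnxxi


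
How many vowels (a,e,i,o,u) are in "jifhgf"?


Input: jifhgf
Checking each character:
  'j' at position 0: consonant
  'i' at position 1: vowel (running total: 1)
  'f' at position 2: consonant
  'h' at position 3: consonant
  'g' at position 4: consonant
  'f' at position 5: consonant
Total vowels: 1

1


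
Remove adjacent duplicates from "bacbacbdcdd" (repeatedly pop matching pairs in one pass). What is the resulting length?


Input: bacbacbdcdd
Stack-based adjacent duplicate removal:
  Read 'b': push. Stack: b
  Read 'a': push. Stack: ba
  Read 'c': push. Stack: bac
  Read 'b': push. Stack: bacb
  Read 'a': push. Stack: bacba
  Read 'c': push. Stack: bacbac
  Read 'b': push. Stack: bacbacb
  Read 'd': push. Stack: bacbacbd
  Read 'c': push. Stack: bacbacbdc
  Read 'd': push. Stack: bacbacbdcd
  Read 'd': matches stack top 'd' => pop. Stack: bacbacbdc
Final stack: "bacbacbdc" (length 9)

9


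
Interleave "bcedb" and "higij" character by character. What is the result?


Interleaving "bcedb" and "higij":
  Position 0: 'b' from first, 'h' from second => "bh"
  Position 1: 'c' from first, 'i' from second => "ci"
  Position 2: 'e' from first, 'g' from second => "eg"
  Position 3: 'd' from first, 'i' from second => "di"
  Position 4: 'b' from first, 'j' from second => "bj"
Result: bhciegdibj

bhciegdibj


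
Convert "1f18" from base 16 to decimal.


Input: "1f18" in base 16
Positional expansion:
  Digit '1' (value 1) x 16^3 = 4096
  Digit 'f' (value 15) x 16^2 = 3840
  Digit '1' (value 1) x 16^1 = 16
  Digit '8' (value 8) x 16^0 = 8
Sum = 7960

7960


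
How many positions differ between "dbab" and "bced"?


Comparing "dbab" and "bced" position by position:
  Position 0: 'd' vs 'b' => DIFFER
  Position 1: 'b' vs 'c' => DIFFER
  Position 2: 'a' vs 'e' => DIFFER
  Position 3: 'b' vs 'd' => DIFFER
Positions that differ: 4

4


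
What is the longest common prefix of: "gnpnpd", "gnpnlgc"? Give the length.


Words: gnpnpd, gnpnlgc
  Position 0: all 'g' => match
  Position 1: all 'n' => match
  Position 2: all 'p' => match
  Position 3: all 'n' => match
  Position 4: ('p', 'l') => mismatch, stop
LCP = "gnpn" (length 4)

4


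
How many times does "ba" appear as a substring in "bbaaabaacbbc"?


Searching for "ba" in "bbaaabaacbbc"
Scanning each position:
  Position 0: "bb" => no
  Position 1: "ba" => MATCH
  Position 2: "aa" => no
  Position 3: "aa" => no
  Position 4: "ab" => no
  Position 5: "ba" => MATCH
  Position 6: "aa" => no
  Position 7: "ac" => no
  Position 8: "cb" => no
  Position 9: "bb" => no
  Position 10: "bc" => no
Total occurrences: 2

2


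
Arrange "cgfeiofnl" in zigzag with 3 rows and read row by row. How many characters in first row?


Zigzag "cgfeiofnl" into 3 rows:
Placing characters:
  'c' => row 0
  'g' => row 1
  'f' => row 2
  'e' => row 1
  'i' => row 0
  'o' => row 1
  'f' => row 2
  'n' => row 1
  'l' => row 0
Rows:
  Row 0: "cil"
  Row 1: "geon"
  Row 2: "ff"
First row length: 3

3


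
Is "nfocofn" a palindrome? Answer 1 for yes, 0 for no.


Input: nfocofn
Reversed: nfocofn
  Compare pos 0 ('n') with pos 6 ('n'): match
  Compare pos 1 ('f') with pos 5 ('f'): match
  Compare pos 2 ('o') with pos 4 ('o'): match
Result: palindrome

1


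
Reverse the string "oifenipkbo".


Input: oifenipkbo
Reading characters right to left:
  Position 9: 'o'
  Position 8: 'b'
  Position 7: 'k'
  Position 6: 'p'
  Position 5: 'i'
  Position 4: 'n'
  Position 3: 'e'
  Position 2: 'f'
  Position 1: 'i'
  Position 0: 'o'
Reversed: obkpinefio

obkpinefio


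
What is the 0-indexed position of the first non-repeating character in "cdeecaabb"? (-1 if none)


Input: cdeecaabb
Character frequencies:
  'a': 2
  'b': 2
  'c': 2
  'd': 1
  'e': 2
Scanning left to right for freq == 1:
  Position 0 ('c'): freq=2, skip
  Position 1 ('d'): unique! => answer = 1

1


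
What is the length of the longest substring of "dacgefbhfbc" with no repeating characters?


Input: "dacgefbhfbc"
Sliding window (track last position of each char):
  Position 0 ('d'): window [0,0] length 1 -- new best
  Position 1 ('a'): window [0,1] length 2 -- new best
  Position 2 ('c'): window [0,2] length 3 -- new best
  Position 3 ('g'): window [0,3] length 4 -- new best
  Position 4 ('e'): window [0,4] length 5 -- new best
  Position 5 ('f'): window [0,5] length 6 -- new best
  Position 6 ('b'): window [0,6] length 7 -- new best
  Position 7 ('h'): window [0,7] length 8 -- new best
  Position 8 ('f'): repeat (last at 5), move window start to 6
  Position 8 ('f'): window [6,8] length 3
  Position 9 ('b'): repeat (last at 6), move window start to 7
  Position 9 ('b'): window [7,9] length 3
  Position 10 ('c'): window [7,10] length 4
Longest substring with no repeats: "dacgefbh" with length 8

8


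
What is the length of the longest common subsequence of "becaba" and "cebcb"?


LCS of "becaba" and "cebcb"
DP table:
           c    e    b    c    b
      0    0    0    0    0    0
  b   0    0    0    1    1    1
  e   0    0    1    1    1    1
  c   0    1    1    1    2    2
  a   0    1    1    1    2    2
  b   0    1    1    2    2    3
  a   0    1    1    2    2    3
LCS length = dp[6][5] = 3

3


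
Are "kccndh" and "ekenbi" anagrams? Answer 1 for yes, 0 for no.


Strings: "kccndh", "ekenbi"
Sorted first:  ccdhkn
Sorted second: beeikn
Differ at position 0: 'c' vs 'b' => not anagrams

0


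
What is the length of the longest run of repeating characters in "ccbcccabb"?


Input: "ccbcccabb"
Scanning for longest run:
  Position 1 ('c'): continues run of 'c', length=2
  Position 2 ('b'): new char, reset run to 1
  Position 3 ('c'): new char, reset run to 1
  Position 4 ('c'): continues run of 'c', length=2
  Position 5 ('c'): continues run of 'c', length=3
  Position 6 ('a'): new char, reset run to 1
  Position 7 ('b'): new char, reset run to 1
  Position 8 ('b'): continues run of 'b', length=2
Longest run: 'c' with length 3

3


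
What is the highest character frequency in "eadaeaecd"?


Input: eadaeaecd
Character counts:
  'a': 3
  'c': 1
  'd': 2
  'e': 3
Maximum frequency: 3

3


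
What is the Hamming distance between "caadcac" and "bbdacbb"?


Comparing "caadcac" and "bbdacbb" position by position:
  Position 0: 'c' vs 'b' => differ
  Position 1: 'a' vs 'b' => differ
  Position 2: 'a' vs 'd' => differ
  Position 3: 'd' vs 'a' => differ
  Position 4: 'c' vs 'c' => same
  Position 5: 'a' vs 'b' => differ
  Position 6: 'c' vs 'b' => differ
Total differences (Hamming distance): 6

6


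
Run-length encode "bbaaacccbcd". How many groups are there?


Input: bbaaacccbcd
Scanning for consecutive runs:
  Group 1: 'b' x 2 (positions 0-1)
  Group 2: 'a' x 3 (positions 2-4)
  Group 3: 'c' x 3 (positions 5-7)
  Group 4: 'b' x 1 (positions 8-8)
  Group 5: 'c' x 1 (positions 9-9)
  Group 6: 'd' x 1 (positions 10-10)
Total groups: 6

6


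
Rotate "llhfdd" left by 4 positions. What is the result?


Input: "llhfdd", rotate left by 4
First 4 characters: "llhf"
Remaining characters: "dd"
Concatenate remaining + first: "dd" + "llhf" = "ddllhf"

ddllhf


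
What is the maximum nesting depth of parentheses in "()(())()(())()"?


Input: "()(())()(())()"
Tracking depth:
  Position 0 '(': depth becomes 1
  Position 1 ')': depth becomes 0
  Position 2 '(': depth becomes 1
  Position 3 '(': depth becomes 2
  Position 4 ')': depth becomes 1
  Position 5 ')': depth becomes 0
  Position 6 '(': depth becomes 1
  Position 7 ')': depth becomes 0
  Position 8 '(': depth becomes 1
  Position 9 '(': depth becomes 2
  Position 10 ')': depth becomes 1
  Position 11 ')': depth becomes 0
  Position 12 '(': depth becomes 1
  Position 13 ')': depth becomes 0
Maximum depth reached: 2

2


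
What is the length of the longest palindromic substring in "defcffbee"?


Input: "defcffbee"
Checking substrings for palindromes:
  [2:5] "fcf" (len 3) => palindrome
  [4:6] "ff" (len 2) => palindrome
  [7:9] "ee" (len 2) => palindrome
Longest palindromic substring: "fcf" with length 3

3


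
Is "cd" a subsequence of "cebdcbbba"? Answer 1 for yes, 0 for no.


Check if "cd" is a subsequence of "cebdcbbba"
Greedy scan:
  Position 0 ('c'): matches sub[0] = 'c'
  Position 1 ('e'): no match needed
  Position 2 ('b'): no match needed
  Position 3 ('d'): matches sub[1] = 'd'
  Position 4 ('c'): no match needed
  Position 5 ('b'): no match needed
  Position 6 ('b'): no match needed
  Position 7 ('b'): no match needed
  Position 8 ('a'): no match needed
All 2 characters matched => is a subsequence

1


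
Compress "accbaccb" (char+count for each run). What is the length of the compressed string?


Input: accbaccb
Runs:
  'a' x 1 => "a1"
  'c' x 2 => "c2"
  'b' x 1 => "b1"
  'a' x 1 => "a1"
  'c' x 2 => "c2"
  'b' x 1 => "b1"
Compressed: "a1c2b1a1c2b1"
Compressed length: 12

12


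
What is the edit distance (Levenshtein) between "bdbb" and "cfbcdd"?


Computing edit distance: "bdbb" -> "cfbcdd"
DP table:
           c    f    b    c    d    d
      0    1    2    3    4    5    6
  b   1    1    2    2    3    4    5
  d   2    2    2    3    3    3    4
  b   3    3    3    2    3    4    4
  b   4    4    4    3    3    4    5
Edit distance = dp[4][6] = 5

5


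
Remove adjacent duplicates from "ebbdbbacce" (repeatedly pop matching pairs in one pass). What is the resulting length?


Input: ebbdbbacce
Stack-based adjacent duplicate removal:
  Read 'e': push. Stack: e
  Read 'b': push. Stack: eb
  Read 'b': matches stack top 'b' => pop. Stack: e
  Read 'd': push. Stack: ed
  Read 'b': push. Stack: edb
  Read 'b': matches stack top 'b' => pop. Stack: ed
  Read 'a': push. Stack: eda
  Read 'c': push. Stack: edac
  Read 'c': matches stack top 'c' => pop. Stack: eda
  Read 'e': push. Stack: edae
Final stack: "edae" (length 4)

4


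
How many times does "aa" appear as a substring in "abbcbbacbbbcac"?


Searching for "aa" in "abbcbbacbbbcac"
Scanning each position:
  Position 0: "ab" => no
  Position 1: "bb" => no
  Position 2: "bc" => no
  Position 3: "cb" => no
  Position 4: "bb" => no
  Position 5: "ba" => no
  Position 6: "ac" => no
  Position 7: "cb" => no
  Position 8: "bb" => no
  Position 9: "bb" => no
  Position 10: "bc" => no
  Position 11: "ca" => no
  Position 12: "ac" => no
Total occurrences: 0

0


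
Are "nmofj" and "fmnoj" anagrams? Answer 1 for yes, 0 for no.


Strings: "nmofj", "fmnoj"
Sorted first:  fjmno
Sorted second: fjmno
Sorted forms match => anagrams

1


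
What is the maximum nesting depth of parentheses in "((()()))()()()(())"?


Input: "((()()))()()()(())"
Tracking depth:
  Position 0 '(': depth becomes 1
  Position 1 '(': depth becomes 2
  Position 2 '(': depth becomes 3
  Position 3 ')': depth becomes 2
  Position 4 '(': depth becomes 3
  Position 5 ')': depth becomes 2
  Position 6 ')': depth becomes 1
  Position 7 ')': depth becomes 0
  Position 8 '(': depth becomes 1
  Position 9 ')': depth becomes 0
  Position 10 '(': depth becomes 1
  Position 11 ')': depth becomes 0
  Position 12 '(': depth becomes 1
  Position 13 ')': depth becomes 0
  Position 14 '(': depth becomes 1
  Position 15 '(': depth becomes 2
  Position 16 ')': depth becomes 1
  Position 17 ')': depth becomes 0
Maximum depth reached: 3

3


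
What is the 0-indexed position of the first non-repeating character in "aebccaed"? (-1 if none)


Input: aebccaed
Character frequencies:
  'a': 2
  'b': 1
  'c': 2
  'd': 1
  'e': 2
Scanning left to right for freq == 1:
  Position 0 ('a'): freq=2, skip
  Position 1 ('e'): freq=2, skip
  Position 2 ('b'): unique! => answer = 2

2


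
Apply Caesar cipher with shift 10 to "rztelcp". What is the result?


Caesar cipher: shift "rztelcp" by 10
  'r' (pos 17) + 10 = pos 1 = 'b'
  'z' (pos 25) + 10 = pos 9 = 'j'
  't' (pos 19) + 10 = pos 3 = 'd'
  'e' (pos 4) + 10 = pos 14 = 'o'
  'l' (pos 11) + 10 = pos 21 = 'v'
  'c' (pos 2) + 10 = pos 12 = 'm'
  'p' (pos 15) + 10 = pos 25 = 'z'
Result: bjdovmz

bjdovmz


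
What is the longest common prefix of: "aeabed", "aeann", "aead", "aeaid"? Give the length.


Words: aeabed, aeann, aead, aeaid
  Position 0: all 'a' => match
  Position 1: all 'e' => match
  Position 2: all 'a' => match
  Position 3: ('b', 'n', 'd', 'i') => mismatch, stop
LCP = "aea" (length 3)

3


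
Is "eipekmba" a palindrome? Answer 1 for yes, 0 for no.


Input: eipekmba
Reversed: abmkepie
  Compare pos 0 ('e') with pos 7 ('a'): MISMATCH
  Compare pos 1 ('i') with pos 6 ('b'): MISMATCH
  Compare pos 2 ('p') with pos 5 ('m'): MISMATCH
  Compare pos 3 ('e') with pos 4 ('k'): MISMATCH
Result: not a palindrome

0


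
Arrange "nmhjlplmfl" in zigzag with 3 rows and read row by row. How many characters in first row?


Zigzag "nmhjlplmfl" into 3 rows:
Placing characters:
  'n' => row 0
  'm' => row 1
  'h' => row 2
  'j' => row 1
  'l' => row 0
  'p' => row 1
  'l' => row 2
  'm' => row 1
  'f' => row 0
  'l' => row 1
Rows:
  Row 0: "nlf"
  Row 1: "mjpml"
  Row 2: "hl"
First row length: 3

3


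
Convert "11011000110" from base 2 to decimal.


Input: "11011000110" in base 2
Positional expansion:
  Digit '1' (value 1) x 2^10 = 1024
  Digit '1' (value 1) x 2^9 = 512
  Digit '0' (value 0) x 2^8 = 0
  Digit '1' (value 1) x 2^7 = 128
  Digit '1' (value 1) x 2^6 = 64
  Digit '0' (value 0) x 2^5 = 0
  Digit '0' (value 0) x 2^4 = 0
  Digit '0' (value 0) x 2^3 = 0
  Digit '1' (value 1) x 2^2 = 4
  Digit '1' (value 1) x 2^1 = 2
  Digit '0' (value 0) x 2^0 = 0
Sum = 1734

1734


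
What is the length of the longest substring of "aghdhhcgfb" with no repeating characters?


Input: "aghdhhcgfb"
Sliding window (track last position of each char):
  Position 0 ('a'): window [0,0] length 1 -- new best
  Position 1 ('g'): window [0,1] length 2 -- new best
  Position 2 ('h'): window [0,2] length 3 -- new best
  Position 3 ('d'): window [0,3] length 4 -- new best
  Position 4 ('h'): repeat (last at 2), move window start to 3
  Position 4 ('h'): window [3,4] length 2
  Position 5 ('h'): repeat (last at 4), move window start to 5
  Position 5 ('h'): window [5,5] length 1
  Position 6 ('c'): window [5,6] length 2
  Position 7 ('g'): window [5,7] length 3
  Position 8 ('f'): window [5,8] length 4
  Position 9 ('b'): window [5,9] length 5 -- new best
Longest substring with no repeats: "hcgfb" with length 5

5


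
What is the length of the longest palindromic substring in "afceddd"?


Input: "afceddd"
Checking substrings for palindromes:
  [4:7] "ddd" (len 3) => palindrome
  [4:6] "dd" (len 2) => palindrome
  [5:7] "dd" (len 2) => palindrome
Longest palindromic substring: "ddd" with length 3

3


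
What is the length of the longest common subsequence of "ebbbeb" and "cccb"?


LCS of "ebbbeb" and "cccb"
DP table:
           c    c    c    b
      0    0    0    0    0
  e   0    0    0    0    0
  b   0    0    0    0    1
  b   0    0    0    0    1
  b   0    0    0    0    1
  e   0    0    0    0    1
  b   0    0    0    0    1
LCS length = dp[6][4] = 1

1


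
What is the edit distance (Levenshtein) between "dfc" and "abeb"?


Computing edit distance: "dfc" -> "abeb"
DP table:
           a    b    e    b
      0    1    2    3    4
  d   1    1    2    3    4
  f   2    2    2    3    4
  c   3    3    3    3    4
Edit distance = dp[3][4] = 4

4


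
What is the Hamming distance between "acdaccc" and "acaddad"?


Comparing "acdaccc" and "acaddad" position by position:
  Position 0: 'a' vs 'a' => same
  Position 1: 'c' vs 'c' => same
  Position 2: 'd' vs 'a' => differ
  Position 3: 'a' vs 'd' => differ
  Position 4: 'c' vs 'd' => differ
  Position 5: 'c' vs 'a' => differ
  Position 6: 'c' vs 'd' => differ
Total differences (Hamming distance): 5

5


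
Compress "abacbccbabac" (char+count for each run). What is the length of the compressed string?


Input: abacbccbabac
Runs:
  'a' x 1 => "a1"
  'b' x 1 => "b1"
  'a' x 1 => "a1"
  'c' x 1 => "c1"
  'b' x 1 => "b1"
  'c' x 2 => "c2"
  'b' x 1 => "b1"
  'a' x 1 => "a1"
  'b' x 1 => "b1"
  'a' x 1 => "a1"
  'c' x 1 => "c1"
Compressed: "a1b1a1c1b1c2b1a1b1a1c1"
Compressed length: 22

22


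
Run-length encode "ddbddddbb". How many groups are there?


Input: ddbddddbb
Scanning for consecutive runs:
  Group 1: 'd' x 2 (positions 0-1)
  Group 2: 'b' x 1 (positions 2-2)
  Group 3: 'd' x 4 (positions 3-6)
  Group 4: 'b' x 2 (positions 7-8)
Total groups: 4

4


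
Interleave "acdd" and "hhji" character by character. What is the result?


Interleaving "acdd" and "hhji":
  Position 0: 'a' from first, 'h' from second => "ah"
  Position 1: 'c' from first, 'h' from second => "ch"
  Position 2: 'd' from first, 'j' from second => "dj"
  Position 3: 'd' from first, 'i' from second => "di"
Result: ahchdjdi

ahchdjdi


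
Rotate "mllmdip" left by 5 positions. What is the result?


Input: "mllmdip", rotate left by 5
First 5 characters: "mllmd"
Remaining characters: "ip"
Concatenate remaining + first: "ip" + "mllmd" = "ipmllmd"

ipmllmd


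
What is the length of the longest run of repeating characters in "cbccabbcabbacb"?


Input: "cbccabbcabbacb"
Scanning for longest run:
  Position 1 ('b'): new char, reset run to 1
  Position 2 ('c'): new char, reset run to 1
  Position 3 ('c'): continues run of 'c', length=2
  Position 4 ('a'): new char, reset run to 1
  Position 5 ('b'): new char, reset run to 1
  Position 6 ('b'): continues run of 'b', length=2
  Position 7 ('c'): new char, reset run to 1
  Position 8 ('a'): new char, reset run to 1
  Position 9 ('b'): new char, reset run to 1
  Position 10 ('b'): continues run of 'b', length=2
  Position 11 ('a'): new char, reset run to 1
  Position 12 ('c'): new char, reset run to 1
  Position 13 ('b'): new char, reset run to 1
Longest run: 'c' with length 2

2


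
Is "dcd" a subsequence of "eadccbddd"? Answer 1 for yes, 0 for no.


Check if "dcd" is a subsequence of "eadccbddd"
Greedy scan:
  Position 0 ('e'): no match needed
  Position 1 ('a'): no match needed
  Position 2 ('d'): matches sub[0] = 'd'
  Position 3 ('c'): matches sub[1] = 'c'
  Position 4 ('c'): no match needed
  Position 5 ('b'): no match needed
  Position 6 ('d'): matches sub[2] = 'd'
  Position 7 ('d'): no match needed
  Position 8 ('d'): no match needed
All 3 characters matched => is a subsequence

1


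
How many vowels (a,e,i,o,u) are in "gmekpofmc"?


Input: gmekpofmc
Checking each character:
  'g' at position 0: consonant
  'm' at position 1: consonant
  'e' at position 2: vowel (running total: 1)
  'k' at position 3: consonant
  'p' at position 4: consonant
  'o' at position 5: vowel (running total: 2)
  'f' at position 6: consonant
  'm' at position 7: consonant
  'c' at position 8: consonant
Total vowels: 2

2


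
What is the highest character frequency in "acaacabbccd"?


Input: acaacabbccd
Character counts:
  'a': 4
  'b': 2
  'c': 4
  'd': 1
Maximum frequency: 4

4


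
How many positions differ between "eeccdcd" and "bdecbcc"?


Comparing "eeccdcd" and "bdecbcc" position by position:
  Position 0: 'e' vs 'b' => DIFFER
  Position 1: 'e' vs 'd' => DIFFER
  Position 2: 'c' vs 'e' => DIFFER
  Position 3: 'c' vs 'c' => same
  Position 4: 'd' vs 'b' => DIFFER
  Position 5: 'c' vs 'c' => same
  Position 6: 'd' vs 'c' => DIFFER
Positions that differ: 5

5


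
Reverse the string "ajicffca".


Input: ajicffca
Reading characters right to left:
  Position 7: 'a'
  Position 6: 'c'
  Position 5: 'f'
  Position 4: 'f'
  Position 3: 'c'
  Position 2: 'i'
  Position 1: 'j'
  Position 0: 'a'
Reversed: acffcija

acffcija


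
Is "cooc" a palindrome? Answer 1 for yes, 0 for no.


Input: cooc
Reversed: cooc
  Compare pos 0 ('c') with pos 3 ('c'): match
  Compare pos 1 ('o') with pos 2 ('o'): match
Result: palindrome

1


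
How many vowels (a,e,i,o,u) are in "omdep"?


Input: omdep
Checking each character:
  'o' at position 0: vowel (running total: 1)
  'm' at position 1: consonant
  'd' at position 2: consonant
  'e' at position 3: vowel (running total: 2)
  'p' at position 4: consonant
Total vowels: 2

2


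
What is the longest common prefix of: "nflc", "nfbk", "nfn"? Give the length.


Words: nflc, nfbk, nfn
  Position 0: all 'n' => match
  Position 1: all 'f' => match
  Position 2: ('l', 'b', 'n') => mismatch, stop
LCP = "nf" (length 2)

2


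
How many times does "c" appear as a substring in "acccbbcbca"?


Searching for "c" in "acccbbcbca"
Scanning each position:
  Position 0: "a" => no
  Position 1: "c" => MATCH
  Position 2: "c" => MATCH
  Position 3: "c" => MATCH
  Position 4: "b" => no
  Position 5: "b" => no
  Position 6: "c" => MATCH
  Position 7: "b" => no
  Position 8: "c" => MATCH
  Position 9: "a" => no
Total occurrences: 5

5


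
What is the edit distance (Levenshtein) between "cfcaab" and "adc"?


Computing edit distance: "cfcaab" -> "adc"
DP table:
           a    d    c
      0    1    2    3
  c   1    1    2    2
  f   2    2    2    3
  c   3    3    3    2
  a   4    3    4    3
  a   5    4    4    4
  b   6    5    5    5
Edit distance = dp[6][3] = 5

5


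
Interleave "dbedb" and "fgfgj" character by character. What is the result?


Interleaving "dbedb" and "fgfgj":
  Position 0: 'd' from first, 'f' from second => "df"
  Position 1: 'b' from first, 'g' from second => "bg"
  Position 2: 'e' from first, 'f' from second => "ef"
  Position 3: 'd' from first, 'g' from second => "dg"
  Position 4: 'b' from first, 'j' from second => "bj"
Result: dfbgefdgbj

dfbgefdgbj


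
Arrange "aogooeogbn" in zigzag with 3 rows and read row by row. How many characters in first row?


Zigzag "aogooeogbn" into 3 rows:
Placing characters:
  'a' => row 0
  'o' => row 1
  'g' => row 2
  'o' => row 1
  'o' => row 0
  'e' => row 1
  'o' => row 2
  'g' => row 1
  'b' => row 0
  'n' => row 1
Rows:
  Row 0: "aob"
  Row 1: "ooegn"
  Row 2: "go"
First row length: 3

3


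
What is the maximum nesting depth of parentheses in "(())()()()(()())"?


Input: "(())()()()(()())"
Tracking depth:
  Position 0 '(': depth becomes 1
  Position 1 '(': depth becomes 2
  Position 2 ')': depth becomes 1
  Position 3 ')': depth becomes 0
  Position 4 '(': depth becomes 1
  Position 5 ')': depth becomes 0
  Position 6 '(': depth becomes 1
  Position 7 ')': depth becomes 0
  Position 8 '(': depth becomes 1
  Position 9 ')': depth becomes 0
  Position 10 '(': depth becomes 1
  Position 11 '(': depth becomes 2
  Position 12 ')': depth becomes 1
  Position 13 '(': depth becomes 2
  Position 14 ')': depth becomes 1
  Position 15 ')': depth becomes 0
Maximum depth reached: 2

2


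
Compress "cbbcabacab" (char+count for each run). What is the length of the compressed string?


Input: cbbcabacab
Runs:
  'c' x 1 => "c1"
  'b' x 2 => "b2"
  'c' x 1 => "c1"
  'a' x 1 => "a1"
  'b' x 1 => "b1"
  'a' x 1 => "a1"
  'c' x 1 => "c1"
  'a' x 1 => "a1"
  'b' x 1 => "b1"
Compressed: "c1b2c1a1b1a1c1a1b1"
Compressed length: 18

18


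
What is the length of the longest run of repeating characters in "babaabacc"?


Input: "babaabacc"
Scanning for longest run:
  Position 1 ('a'): new char, reset run to 1
  Position 2 ('b'): new char, reset run to 1
  Position 3 ('a'): new char, reset run to 1
  Position 4 ('a'): continues run of 'a', length=2
  Position 5 ('b'): new char, reset run to 1
  Position 6 ('a'): new char, reset run to 1
  Position 7 ('c'): new char, reset run to 1
  Position 8 ('c'): continues run of 'c', length=2
Longest run: 'a' with length 2

2


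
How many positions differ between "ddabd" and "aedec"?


Comparing "ddabd" and "aedec" position by position:
  Position 0: 'd' vs 'a' => DIFFER
  Position 1: 'd' vs 'e' => DIFFER
  Position 2: 'a' vs 'd' => DIFFER
  Position 3: 'b' vs 'e' => DIFFER
  Position 4: 'd' vs 'c' => DIFFER
Positions that differ: 5

5
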